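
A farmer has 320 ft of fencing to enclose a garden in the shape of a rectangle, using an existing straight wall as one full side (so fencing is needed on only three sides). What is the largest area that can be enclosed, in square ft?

Let the sides perpendicular to the wall have length x and the parallel side y, so 2x + y = 320 and the area is A = xy = x(320 − 2x).
A'(x) = 320 − 4x = 0 gives x = 80, and A''(x) = −4 < 0 confirms a maximum.
Then y = 320 − 2·80 = 160 and A = 12800.

12800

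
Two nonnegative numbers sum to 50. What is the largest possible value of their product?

With x + y = 50, the product is P(x) = x(50 − x).
P'(x) = 50 − 2x = 0 gives x = 25; P'' = −2 < 0, so this is the maximum.
P = 25·25 = 625.

625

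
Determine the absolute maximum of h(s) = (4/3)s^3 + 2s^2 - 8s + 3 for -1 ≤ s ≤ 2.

35/3

Differentiating, h'(s) = 4s^2 + 4s - 8; whose only zero in [-1, 2] is s = 1.
Evaluating at the critical points and endpoints: h(-1) = 35/3,  h(1) = -5/3,  h(2) = 17/3.
Hence the absolute maximum is 35/3 at s = -1.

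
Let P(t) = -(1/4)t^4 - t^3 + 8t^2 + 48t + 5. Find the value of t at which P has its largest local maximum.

P'(t) = -t^3 - 3t^2 + 16t + 48 = 0 at t = -4, -3, 4.
P''(t) = -3t^2 - 6t + 16. P''(-4) = -8 < 0 ⇒ local maximum; P''(-3) = 7 > 0 ⇒ local minimum; P''(4) = -56 < 0 ⇒ local maximum.
So the largest local maximum value is P(4) = 197.

4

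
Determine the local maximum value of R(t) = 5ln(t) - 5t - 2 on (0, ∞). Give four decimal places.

-7.0000

R'(t) = 5/t − 5 = 0 gives t = 1.
R''(t) = -5/t², which is negative for t > 0, so this is a local maximum.
R(1) = 5·ln(1) - 5 - 2 ≈ -7.0000.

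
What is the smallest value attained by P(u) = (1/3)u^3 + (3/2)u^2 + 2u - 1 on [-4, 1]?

-19/3

Differentiating, P'(u) = u^2 + 3u + 2; which vanishes at u = -2 and u = -1.
Evaluating at the critical points and endpoints: P(-4) = -19/3; P(-2) = -5/3; P(-1) = -11/6; P(1) = 17/6.
Hence the absolute minimum is -19/3 at u = -4.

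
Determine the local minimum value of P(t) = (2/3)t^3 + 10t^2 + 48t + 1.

P'(t) = 2t^2 + 20t + 48. Setting P'(t) = 0 gives t ∈ {-6, -4}.
Since P''(t) = 4t + 20, we get P''(-6) = -4 < 0 ⇒ local maximum; P''(-4) = 4 > 0 ⇒ local minimum.
The local minimum is P(-4) = -221/3.

-221/3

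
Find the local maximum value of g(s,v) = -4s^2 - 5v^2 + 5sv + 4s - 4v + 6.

394/55

∂g/∂s = -8s + 5v + 4 = 0 and ∂g/∂v = 5s - 10v - 4 = 0, so (s, v) = (4/11, -12/55).
The Hessian has g_{ss} = -8, g_{vv} = -10, g_{sv} = 5, giving D = 55 > 0 with g_{ss} < 0, so the point is a local maximum.
g(4/11, -12/55) = 394/55.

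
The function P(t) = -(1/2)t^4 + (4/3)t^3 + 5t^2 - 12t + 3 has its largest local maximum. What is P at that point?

85/3

Critical points: P'(t) = -2t^3 + 4t^2 + 10t - 12 vanishes at t = -2, 1, 3.
Since P''(t) = -6t^2 + 8t + 10, we get P''(-2) = -30 < 0 ⇒ local maximum; P''(1) = 12 > 0 ⇒ local minimum; P''(3) = -20 < 0 ⇒ local maximum.
Thus P has its largest local maximum at t = -2, with value 85/3.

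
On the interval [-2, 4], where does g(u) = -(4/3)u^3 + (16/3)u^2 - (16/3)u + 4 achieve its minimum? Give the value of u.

Differentiating, g'(u) = -4u^2 + (32/3)u - 16/3; which vanishes at u = 2/3 and u = 2.
Compare values at every candidate in [-2, 4]: g(-2) = 140/3; g(2/3) = 196/81; g(2) = 4; g(4) = -52/3.
So the minimum is g(4) = -52/3.

4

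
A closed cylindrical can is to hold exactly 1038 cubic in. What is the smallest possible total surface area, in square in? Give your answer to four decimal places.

567.5177

With radius r and height h, πr²h = 1038 so h = 1038/(πr²), and S(r) = 2πr² + 2πrh = 2πr² + 2·1038/r.
S'(r) = 4πr − 2·1038/r² = 0 ⇒ r³ = 1038/(2π), so r ≈ 5.4871 and h = 2r ≈ 10.9741.
S''(r) = 4π + 4·1038/r³ > 0, so this is the minimum; S ≈ 567.5177.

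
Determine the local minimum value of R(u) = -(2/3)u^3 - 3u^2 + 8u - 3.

-121/3

Critical points: R'(u) = -2u^2 - 6u + 8 vanishes at u = -4, 1.
R''(u) = -4u - 6. R''(-4) = 10 > 0 ⇒ local minimum; R''(1) = -10 < 0 ⇒ local maximum.
So the local minimum value is R(-4) = -121/3.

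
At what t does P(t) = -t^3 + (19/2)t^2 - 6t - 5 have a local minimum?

1/3

Critical points: P'(t) = -3t^2 + 19t - 6 vanishes at t = 1/3, 6.
Since P''(t) = -6t + 19, we get P''(1/3) = 17 > 0 ⇒ local minimum; P''(6) = -17 < 0 ⇒ local maximum.
Thus P has its local minimum at t = 1/3, with value -323/54.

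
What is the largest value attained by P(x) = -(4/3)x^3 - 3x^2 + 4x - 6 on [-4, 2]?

P'(x) = -4x^2 - 6x + 4, which vanishes at x = -2 and x = 1/2.
Evaluating at the critical points and endpoints: P(-4) = 46/3,  P(-2) = -46/3,  P(1/2) = -59/12,  P(2) = -62/3.
The maximum over the interval is 46/3, attained at x = -4.

46/3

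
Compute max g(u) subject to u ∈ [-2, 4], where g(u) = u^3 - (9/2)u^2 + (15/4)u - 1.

g'(u) = 3u^2 - 9u + 15/4, which vanishes at u = 1/2 and u = 5/2.
Compare values at every candidate in [-2, 4]: g(-2) = -69/2,  g(1/2) = -1/8,  g(5/2) = -33/8,  g(4) = 6.
Hence the absolute maximum is 6 at u = 4.

6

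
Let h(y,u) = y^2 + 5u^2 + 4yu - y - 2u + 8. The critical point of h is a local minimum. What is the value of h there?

∂h/∂y = 2y + 4u - 1 = 0 and ∂h/∂u = 4y + 10u - 2 = 0, so (y, u) = (1/2, 0).
The Hessian has h_{yy} = 2, h_{uu} = 10, h_{yu} = 4, giving D = 4 > 0 with h_{yy} > 0, so the point is a local minimum.
h(1/2, 0) = 31/4.

31/4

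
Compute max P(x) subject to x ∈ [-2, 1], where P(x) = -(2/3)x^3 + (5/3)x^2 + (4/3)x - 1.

Differentiating, P'(x) = -2x^2 + (10/3)x + 4/3; whose only zero in [-2, 1] is x = -1/3.
Compare values at every candidate in [-2, 1]: P(-2) = 25/3; P(-1/3) = -100/81; P(1) = 4/3.
Hence the absolute maximum is 25/3 at x = -2.

25/3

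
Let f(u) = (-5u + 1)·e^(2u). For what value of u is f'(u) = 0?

By the product rule, f'(u) = (-10u - 3)·e^(2u). Since e^(2u) > 0, the only critical point is u = -3/10.
f''(-3/10) has the same sign as -10 < 0, so this is a local maximum.
f(-3/10) = (5/2)·e^(-3/5) ≈ 1.3720.

-3/10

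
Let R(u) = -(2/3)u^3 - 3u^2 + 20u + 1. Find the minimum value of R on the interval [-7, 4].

-272/3

The derivative is -2u^2 - 6u + 20, which vanishes at u = -5 and u = 2.
Evaluating at the critical points and endpoints: R(-7) = -172/3, R(-5) = -272/3, R(2) = 71/3, R(4) = -29/3.
Hence the absolute minimum is -272/3 at u = -5.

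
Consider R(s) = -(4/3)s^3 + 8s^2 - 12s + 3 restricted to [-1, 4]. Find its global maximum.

73/3

The derivative is -4s^2 + 16s - 12, which vanishes at s = 1 and s = 3.
Evaluating at the critical points and endpoints: R(-1) = 73/3; R(1) = -7/3; R(3) = 3; R(4) = -7/3.
Hence the absolute maximum is 73/3 at s = -1.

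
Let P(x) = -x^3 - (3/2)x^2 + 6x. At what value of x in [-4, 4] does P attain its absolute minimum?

P'(x) = -3x^2 - 3x + 6, which vanishes at x = -2 and x = 1.
Evaluating at the critical points and endpoints: P(-4) = 16,  P(-2) = -10,  P(1) = 7/2,  P(4) = -64.
Hence the absolute minimum is -64 at x = 4.

4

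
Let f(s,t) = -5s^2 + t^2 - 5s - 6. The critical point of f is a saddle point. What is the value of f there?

-19/4

∂f/∂s = -10s - 5 = 0 and ∂f/∂t = 2t = 0, so (s, t) = (-1/2, 0).
The Hessian has f_{ss} = -10, f_{tt} = 2, f_{st} = 0, giving D = -20 < 0, so the point is a saddle point.
f(-1/2, 0) = -19/4.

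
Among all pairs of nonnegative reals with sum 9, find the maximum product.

With x + y = 9, the product is P(x) = x(9 − x).
P'(x) = 9 − 2x = 0 gives x = 9/2; P'' = −2 < 0, so this is the maximum.
P = 9/2·9/2 = 81/4.

81/4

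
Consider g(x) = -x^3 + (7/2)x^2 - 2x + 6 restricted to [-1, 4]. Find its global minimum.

-10

g'(x) = -3x^2 + 7x - 2, which vanishes at x = 1/3 and x = 2.
Compare values at every candidate in [-1, 4]: g(-1) = 25/2; g(1/3) = 307/54; g(2) = 8; g(4) = -10.
Hence the absolute minimum is -10 at x = 4.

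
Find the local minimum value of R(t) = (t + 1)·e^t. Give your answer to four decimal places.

R'(t) = 1·e^t + (t + 1)·1·e^t = (t + 2)·e^t. Since e^t > 0, the only critical point is t = -2.
R''(-2) has the same sign as 1 > 0, so this is a local minimum.
R(-2) = (-1)·e^(-2) ≈ -0.1353.

-0.1353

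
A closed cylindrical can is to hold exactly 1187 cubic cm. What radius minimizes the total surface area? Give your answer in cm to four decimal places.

5.7380

With radius r and height h, πr²h = 1187 so h = 1187/(πr²), and S(r) = 2πr² + 2πrh = 2πr² + 2·1187/r.
S'(r) = 4πr − 2·1187/r² = 0 ⇒ r³ = 1187/(2π), so r ≈ 5.7380 and h = 2r ≈ 11.4759.
S''(r) = 4π + 4·1187/r³ > 0, so this is the minimum; S ≈ 620.6046.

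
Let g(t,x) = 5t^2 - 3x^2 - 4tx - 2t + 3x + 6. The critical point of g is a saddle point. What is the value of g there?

∂g/∂t = 10t - 4x - 2 = 0 and ∂g/∂x = -4t - 6x + 3 = 0, so (t, x) = (6/19, 11/38).
The Hessian has g_{tt} = 10, g_{xx} = -6, g_{tx} = -4, giving D = -76 < 0, so the point is a saddle point.
g(6/19, 11/38) = 465/76.

465/76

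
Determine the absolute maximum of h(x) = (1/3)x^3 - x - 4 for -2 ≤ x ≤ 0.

Differentiating, h'(x) = x^2 - 1; whose only zero in [-2, 0] is x = -1.
Compare values at every candidate in [-2, 0]: h(-2) = -14/3; h(-1) = -10/3; h(0) = -4.
Hence the absolute maximum is -10/3 at x = -1.

-10/3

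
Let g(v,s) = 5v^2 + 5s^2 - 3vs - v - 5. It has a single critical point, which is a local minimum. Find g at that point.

-460/91

∂g/∂v = 10v - 3s - 1 = 0 and ∂g/∂s = -3v + 10s = 0, so (v, s) = (10/91, 3/91).
The Hessian has g_{vv} = 10, g_{ss} = 10, g_{vs} = -3, giving D = 91 > 0 with g_{vv} > 0, so the point is a local minimum.
g(10/91, 3/91) = -460/91.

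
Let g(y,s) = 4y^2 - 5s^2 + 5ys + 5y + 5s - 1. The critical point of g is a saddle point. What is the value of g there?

-17/7

∂g/∂y = 8y + 5s + 5 = 0 and ∂g/∂s = 5y - 10s + 5 = 0, so (y, s) = (-5/7, 1/7).
The Hessian has g_{yy} = 8, g_{ss} = -10, g_{ys} = 5, giving D = -105 < 0, so the point is a saddle point.
g(-5/7, 1/7) = -17/7.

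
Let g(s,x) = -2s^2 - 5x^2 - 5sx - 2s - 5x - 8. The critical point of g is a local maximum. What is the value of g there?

∂g/∂s = -4s - 5x - 2 = 0 and ∂g/∂x = -5s - 10x - 5 = 0, so (s, x) = (1/3, -2/3).
The Hessian has g_{ss} = -4, g_{xx} = -10, g_{sx} = -5, giving D = 15 > 0 with g_{ss} < 0, so the point is a local maximum.
g(1/3, -2/3) = -20/3.

-20/3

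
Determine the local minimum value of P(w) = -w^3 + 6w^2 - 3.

-3

P'(w) = -3w^2 + 12w = 0 at w = 0, 4.
P''(w) = -6w + 12. P''(0) = 12 > 0 ⇒ local minimum; P''(4) = -12 < 0 ⇒ local maximum.
Thus P has its local minimum at w = 0, with value -3.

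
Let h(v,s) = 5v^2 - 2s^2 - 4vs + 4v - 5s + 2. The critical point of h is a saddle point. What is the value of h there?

∂h/∂v = 10v - 4s + 4 = 0 and ∂h/∂s = -4v - 4s - 5 = 0, so (v, s) = (-9/14, -17/28).
The Hessian has h_{vv} = 10, h_{ss} = -4, h_{vs} = -4, giving D = -56 < 0, so the point is a saddle point.
h(-9/14, -17/28) = 125/56.

125/56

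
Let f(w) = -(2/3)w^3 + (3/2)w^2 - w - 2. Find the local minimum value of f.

-53/24

f'(w) = -2w^2 + 3w - 1 = 0 at w = 1/2, 1.
Since f''(w) = -4w + 3, we get f''(1/2) = 1 > 0 ⇒ local minimum; f''(1) = -1 < 0 ⇒ local maximum.
So the local minimum value is f(1/2) = -53/24.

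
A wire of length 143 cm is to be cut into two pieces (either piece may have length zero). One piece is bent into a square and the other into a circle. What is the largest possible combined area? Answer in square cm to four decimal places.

1627.2797

Let x be the length used for the square. Square side x/4; circle radius (143−x)/(2π).
A(x) = (x/4)² + π·((143−x)/(2π))² = x²/16 + (143−x)²/(4π) for 0 ≤ x ≤ 143. A'(x) = x/8 − (143−x)/(2π) = 0 gives x = 4·143/(π+4) ≈ 80.0942.
A'' > 0, so the interior critical point is a minimum; the maximum is at an endpoint. A(0) = 1627.2797 and A(143) = 1278.0625, so the largest area is 1627.2797.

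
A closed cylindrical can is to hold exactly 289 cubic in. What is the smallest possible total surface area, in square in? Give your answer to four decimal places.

241.9802

With radius r and height h, πr²h = 289 so h = 289/(πr²), and S(r) = 2πr² + 2πrh = 2πr² + 2·289/r.
S'(r) = 4πr − 2·289/r² = 0 ⇒ r³ = 289/(2π), so r ≈ 3.5829 and h = 2r ≈ 7.1659.
S''(r) = 4π + 4·289/r³ > 0, so this is the minimum; S ≈ 241.9802.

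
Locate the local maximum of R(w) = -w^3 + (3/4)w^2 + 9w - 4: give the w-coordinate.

2

Critical points: R'(w) = -3w^2 + (3/2)w + 9 vanishes at w = -3/2, 2.
Second-derivative test with R''(w) = -6w + 3/2: R''(-3/2) = 21/2 > 0 ⇒ local minimum; R''(2) = -21/2 < 0 ⇒ local maximum.
Thus R has its local maximum at w = 2, with value 9.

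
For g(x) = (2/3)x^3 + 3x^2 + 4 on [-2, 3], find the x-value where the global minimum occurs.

0

The derivative is 2x^2 + 6x, whose only zero in [-2, 3] is x = 0.
Evaluating at the critical points and endpoints: g(-2) = 32/3; g(0) = 4; g(3) = 49.
The minimum over the interval is 4, attained at x = 0.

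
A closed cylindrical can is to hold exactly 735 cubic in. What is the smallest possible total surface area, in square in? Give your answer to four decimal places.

450.8576

With radius r and height h, πr²h = 735 so h = 735/(πr²), and S(r) = 2πr² + 2πrh = 2πr² + 2·735/r.
S'(r) = 4πr − 2·735/r² = 0 ⇒ r³ = 735/(2π), so r ≈ 4.8907 and h = 2r ≈ 9.7814.
S''(r) = 4π + 4·735/r³ > 0, so this is the minimum; S ≈ 450.8576.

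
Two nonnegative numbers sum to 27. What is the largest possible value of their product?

729/4

With x + y = 27, the product is P(x) = x(27 − x).
P'(x) = 27 − 2x = 0 gives x = 27/2; P'' = −2 < 0, so this is the maximum.
P = 27/2·27/2 = 729/4.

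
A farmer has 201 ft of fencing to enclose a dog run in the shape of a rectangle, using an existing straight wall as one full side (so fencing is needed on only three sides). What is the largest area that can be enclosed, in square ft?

40401/8

Let the sides perpendicular to the wall have length x and the parallel side y, so 2x + y = 201 and the area is A = xy = x(201 − 2x).
A'(x) = 201 − 4x = 0 gives x = 201/4, and A''(x) = −4 < 0 confirms a maximum.
Then y = 201 − 2·201/4 = 201/2 and A = 40401/8.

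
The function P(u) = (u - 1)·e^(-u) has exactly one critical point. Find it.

2

By the product rule, P'(u) = (-u + 2)·e^(-u). Since e^(-u) > 0, the only critical point is u = 2.
P''(2) has the same sign as -1 < 0, so this is a local maximum.
P(2) = (1)·e^(-2) ≈ 0.1353.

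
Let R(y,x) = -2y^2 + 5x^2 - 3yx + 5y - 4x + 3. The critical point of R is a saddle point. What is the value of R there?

∂R/∂y = -4y - 3x + 5 = 0 and ∂R/∂x = -3y + 10x - 4 = 0, so (y, x) = (38/49, 31/49).
The Hessian has R_{yy} = -4, R_{xx} = 10, R_{yx} = -3, giving D = -49 < 0, so the point is a saddle point.
R(38/49, 31/49) = 180/49.

180/49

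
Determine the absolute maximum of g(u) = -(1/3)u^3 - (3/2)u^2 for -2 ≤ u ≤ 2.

g'(u) = -u^2 - 3u, whose only zero in [-2, 2] is u = 0.
Candidates: g(-2) = -10/3; g(0) = 0; g(2) = -26/3.
So the maximum is g(0) = 0.

0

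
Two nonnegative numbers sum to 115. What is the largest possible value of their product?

With x + y = 115, the product is P(x) = x(115 − x).
P'(x) = 115 − 2x = 0 gives x = 115/2; P'' = −2 < 0, so this is the maximum.
P = 115/2·115/2 = 13225/4.

13225/4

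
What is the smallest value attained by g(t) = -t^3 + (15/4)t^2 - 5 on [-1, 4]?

The derivative is -3t^2 + (15/2)t, which vanishes at t = 0 and t = 5/2.
Evaluating at the critical points and endpoints: g(-1) = -1/4, g(0) = -5, g(5/2) = 45/16, g(4) = -9.
So the minimum is g(4) = -9.

-9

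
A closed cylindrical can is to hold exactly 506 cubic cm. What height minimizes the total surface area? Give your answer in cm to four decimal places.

With radius r and height h, πr²h = 506 so h = 506/(πr²), and S(r) = 2πr² + 2πrh = 2πr² + 2·506/r.
S'(r) = 4πr − 2·506/r² = 0 ⇒ r³ = 506/(2π), so r ≈ 4.3184 and h = 2r ≈ 8.6368.
S''(r) = 4π + 4·506/r³ > 0, so this is the minimum; S ≈ 351.5185.

8.6368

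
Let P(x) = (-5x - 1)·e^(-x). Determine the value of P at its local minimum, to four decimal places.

By the product rule, P'(x) = (5x - 4)·e^(-x). Since e^(-x) > 0, the only critical point is x = 4/5.
P''(4/5) has the same sign as 5 > 0, so this is a local minimum.
P(4/5) = (-5)·e^(-4/5) ≈ -2.2466.

-2.2466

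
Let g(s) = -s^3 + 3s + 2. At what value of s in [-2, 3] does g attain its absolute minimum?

g'(s) = -3s^2 + 3, which vanishes at s = -1 and s = 1.
Evaluating at the critical points and endpoints: g(-2) = 4,  g(-1) = 0,  g(1) = 4,  g(3) = -16.
The minimum over the interval is -16, attained at s = 3.

3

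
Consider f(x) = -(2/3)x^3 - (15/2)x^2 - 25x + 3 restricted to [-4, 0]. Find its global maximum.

697/24

f'(x) = -2x^2 - 15x - 25, whose only zero in [-4, 0] is x = -5/2.
Compare values at every candidate in [-4, 0]: f(-4) = 77/3,  f(-5/2) = 697/24,  f(0) = 3.
Hence the absolute maximum is 697/24 at x = -5/2.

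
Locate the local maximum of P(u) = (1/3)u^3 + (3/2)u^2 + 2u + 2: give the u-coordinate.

-2

Critical points: P'(u) = u^2 + 3u + 2 vanishes at u = -2, -1.
P''(u) = 2u + 3. P''(-2) = -1 < 0 ⇒ local maximum; P''(-1) = 1 > 0 ⇒ local minimum.
So the local maximum value is P(-2) = 4/3.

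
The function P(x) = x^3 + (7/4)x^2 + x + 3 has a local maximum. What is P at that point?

P'(x) = 3x^2 + (7/2)x + 1. Setting P'(x) = 0 gives x ∈ {-2/3, -1/2}.
P''(x) = 6x + 7/2. P''(-2/3) = -1/2 < 0 ⇒ local maximum; P''(-1/2) = 1/2 > 0 ⇒ local minimum.
Thus P has its local maximum at x = -2/3, with value 76/27.

76/27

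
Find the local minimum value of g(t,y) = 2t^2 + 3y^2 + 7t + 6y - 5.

∂g/∂t = 4t + 7 = 0 and ∂g/∂y = 6y + 6 = 0, so (t, y) = (-7/4, -1).
The Hessian has g_{tt} = 4, g_{yy} = 6, g_{ty} = 0, giving D = 24 > 0 with g_{tt} > 0, so the point is a local minimum.
g(-7/4, -1) = -113/8.

-113/8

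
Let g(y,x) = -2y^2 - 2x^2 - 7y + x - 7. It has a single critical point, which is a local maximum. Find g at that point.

∂g/∂y = -4y - 7 = 0 and ∂g/∂x = -4x + 1 = 0, so (y, x) = (-7/4, 1/4).
The Hessian has g_{yy} = -4, g_{xx} = -4, g_{yx} = 0, giving D = 16 > 0 with g_{yy} < 0, so the point is a local maximum.
g(-7/4, 1/4) = -3/4.

-3/4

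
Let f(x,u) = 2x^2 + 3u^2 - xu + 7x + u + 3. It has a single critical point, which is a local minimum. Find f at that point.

-87/23

∂f/∂x = 4x - u + 7 = 0 and ∂f/∂u = -x + 6u + 1 = 0, so (x, u) = (-43/23, -11/23).
The Hessian has f_{xx} = 4, f_{uu} = 6, f_{xu} = -1, giving D = 23 > 0 with f_{xx} > 0, so the point is a local minimum.
f(-43/23, -11/23) = -87/23.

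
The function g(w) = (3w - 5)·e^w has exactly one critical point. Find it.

g'(w) = 3·e^w + (3w - 5)·1·e^w = (3w - 2)·e^w. Since e^w > 0, the only critical point is w = 2/3.
g''(2/3) has the same sign as 3 > 0, so this is a local minimum.
g(2/3) = (-3)·e^(2/3) ≈ -5.8432.

2/3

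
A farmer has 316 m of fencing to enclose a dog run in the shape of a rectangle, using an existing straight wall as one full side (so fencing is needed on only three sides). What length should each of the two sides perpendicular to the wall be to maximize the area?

79

Let the sides perpendicular to the wall have length x and the parallel side y, so 2x + y = 316 and the area is A = xy = x(316 − 2x).
A'(x) = 316 − 4x = 0 gives x = 79, and A''(x) = −4 < 0 confirms a maximum.
Then y = 316 − 2·79 = 158 and A = 12482.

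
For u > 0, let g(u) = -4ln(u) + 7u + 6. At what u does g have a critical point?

4/7

g'(u) = -4/u + 7 = 0 gives u = 4/7.
g''(u) = 4/u², which is positive for u > 0, so this is a local minimum.
g(4/7) = -4·ln(4/7) + 4 + 6 ≈ 12.2385.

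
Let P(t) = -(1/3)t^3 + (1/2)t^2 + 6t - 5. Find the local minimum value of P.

Critical points: P'(t) = -t^2 + t + 6 vanishes at t = -2, 3.
Second-derivative test with P''(t) = -2t + 1: P''(-2) = 5 > 0 ⇒ local minimum; P''(3) = -5 < 0 ⇒ local maximum.
Thus P has its local minimum at t = -2, with value -37/3.

-37/3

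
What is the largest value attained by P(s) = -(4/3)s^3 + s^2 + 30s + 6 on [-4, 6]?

The derivative is -4s^2 + 2s + 30, which vanishes at s = -5/2 and s = 3.
Compare values at every candidate in [-4, 6]: P(-4) = -38/3, P(-5/2) = -503/12, P(3) = 69, P(6) = -66.
Hence the absolute maximum is 69 at s = 3.

69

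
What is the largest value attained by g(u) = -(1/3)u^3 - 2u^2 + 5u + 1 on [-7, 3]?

The derivative is -u^2 - 4u + 5, which vanishes at u = -5 and u = 1.
Candidates: g(-7) = -53/3; g(-5) = -97/3; g(1) = 11/3; g(3) = -11.
Hence the absolute maximum is 11/3 at u = 1.

11/3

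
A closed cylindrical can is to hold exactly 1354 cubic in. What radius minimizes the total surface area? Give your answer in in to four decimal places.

With radius r and height h, πr²h = 1354 so h = 1354/(πr²), and S(r) = 2πr² + 2πrh = 2πr² + 2·1354/r.
S'(r) = 4πr − 2·1354/r² = 0 ⇒ r³ = 1354/(2π), so r ≈ 5.9953 and h = 2r ≈ 11.9907.
S''(r) = 4π + 4·1354/r³ > 0, so this is the minimum; S ≈ 677.5276.

5.9953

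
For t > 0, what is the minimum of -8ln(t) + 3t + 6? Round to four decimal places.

h'(t) = -8/t + 3 = 0 gives t = 8/3.
h''(t) = 8/t², which is positive for t > 0, so this is a local minimum.
h(8/3) = -8·ln(8/3) + 8 + 6 ≈ 6.1534.

6.1534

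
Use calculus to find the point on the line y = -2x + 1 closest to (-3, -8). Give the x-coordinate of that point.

Minimize D(x)^2 = (x + 3)^2 + (-2x + 9)^2.
d/dx[D^2] = 2(x + 3) + 2·(-2)·(-2x + 9) = 0 ⇒ x = 3.
Then y = -5 and the distance is √(45) ≈ 6.7082.

3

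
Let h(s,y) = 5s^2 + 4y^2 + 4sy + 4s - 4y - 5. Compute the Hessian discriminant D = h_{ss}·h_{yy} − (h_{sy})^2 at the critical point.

64

∂h/∂s = 10s + 4y + 4 = 0 and ∂h/∂y = 4s + 8y - 4 = 0, so (s, y) = (-3/4, 7/8).
The Hessian has h_{ss} = 10, h_{yy} = 8, h_{sy} = 4, giving D = 64 > 0 with h_{ss} > 0, so the point is a local minimum.
D = (10)·(8) − (4)^2 = 64.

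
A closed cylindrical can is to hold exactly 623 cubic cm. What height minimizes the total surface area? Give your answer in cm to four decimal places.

9.2569

With radius r and height h, πr²h = 623 so h = 623/(πr²), and S(r) = 2πr² + 2πrh = 2πr² + 2·623/r.
S'(r) = 4πr − 2·623/r² = 0 ⇒ r³ = 623/(2π), so r ≈ 4.6285 and h = 2r ≈ 9.2569.
S''(r) = 4π + 4·623/r³ > 0, so this is the minimum; S ≈ 403.8064.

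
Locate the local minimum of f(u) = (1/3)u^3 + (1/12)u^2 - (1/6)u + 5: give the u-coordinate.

1/3

f'(u) = u^2 + (1/6)u - 1/6. Setting f'(u) = 0 gives u ∈ {-1/2, 1/3}.
Since f''(u) = 2u + 1/6, we get f''(-1/2) = -5/6 < 0 ⇒ local maximum; f''(1/3) = 5/6 > 0 ⇒ local minimum.
So the local minimum value is f(1/3) = 1609/324.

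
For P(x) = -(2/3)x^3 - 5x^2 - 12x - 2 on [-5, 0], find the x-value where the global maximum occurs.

-5

The derivative is -2x^2 - 10x - 12, which vanishes at x = -3 and x = -2.
Candidates: P(-5) = 49/3, P(-3) = 7, P(-2) = 22/3, P(0) = -2.
So the maximum is P(-5) = 49/3.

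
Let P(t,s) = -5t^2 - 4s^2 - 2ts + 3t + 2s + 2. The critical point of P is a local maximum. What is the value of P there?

∂P/∂t = -10t - 2s + 3 = 0 and ∂P/∂s = -2t - 8s + 2 = 0, so (t, s) = (5/19, 7/38).
The Hessian has P_{tt} = -10, P_{ss} = -8, P_{ts} = -2, giving D = 76 > 0 with P_{tt} < 0, so the point is a local maximum.
P(5/19, 7/38) = 49/19.

49/19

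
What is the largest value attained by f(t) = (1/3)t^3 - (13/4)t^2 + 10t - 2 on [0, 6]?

13

Differentiating, f'(t) = t^2 - (13/2)t + 10; which vanishes at t = 5/2 and t = 4.
Evaluating at the critical points and endpoints: f(0) = -2,  f(5/2) = 379/48,  f(4) = 22/3,  f(6) = 13.
So the maximum is f(6) = 13.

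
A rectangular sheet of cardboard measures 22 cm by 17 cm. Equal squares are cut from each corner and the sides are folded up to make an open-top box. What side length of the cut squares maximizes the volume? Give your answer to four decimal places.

3.1708

With cut size x, the volume is V(x) = x(22 − 2x)(17 − 2x) for 0 < x < 8.5.
V'(x) = 12x^2 − 156x + 374. Setting V'(x) = 0 gives x ≈ 3.1708 (the root in (0, 8.5)).
V''(x) = 24x − 156 is negative there, so this is the maximum; V ≈ 529.1859.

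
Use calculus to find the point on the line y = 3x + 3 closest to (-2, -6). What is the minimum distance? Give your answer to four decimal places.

0.9487

Minimize D(x)^2 = (x + 2)^2 + (3x + 9)^2.
d/dx[D^2] = 2(x + 2) + 2·3·(3x + 9) = 0 ⇒ x = -29/10.
Then y = -57/10 and the distance is √(9/10) ≈ 0.9487.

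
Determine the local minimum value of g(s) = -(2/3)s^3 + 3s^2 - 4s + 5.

Critical points: g'(s) = -2s^2 + 6s - 4 vanishes at s = 1, 2.
Since g''(s) = -4s + 6, we get g''(1) = 2 > 0 ⇒ local minimum; g''(2) = -2 < 0 ⇒ local maximum.
So the local minimum value is g(1) = 10/3.

10/3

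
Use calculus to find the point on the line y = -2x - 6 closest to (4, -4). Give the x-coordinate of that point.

0

Minimize D(x)^2 = (x - 4)^2 + (-2x - 2)^2.
d/dx[D^2] = 2(x - 4) + 2·(-2)·(-2x - 2) = 0 ⇒ x = 0.
Then y = -6 and the distance is √(20) ≈ 4.4721.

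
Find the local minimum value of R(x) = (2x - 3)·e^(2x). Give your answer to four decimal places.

Differentiating with the product rule gives R'(x) = (4x - 4)·e^(2x). Since e^(2x) > 0, the only critical point is x = 1.
R''(1) has the same sign as 4 > 0, so this is a local minimum.
R(1) = (-1)·e^(2) ≈ -7.3891.

-7.3891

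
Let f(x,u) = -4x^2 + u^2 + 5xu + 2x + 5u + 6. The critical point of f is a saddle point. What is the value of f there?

100/41

∂f/∂x = -8x + 5u + 2 = 0 and ∂f/∂u = 5x + 2u + 5 = 0, so (x, u) = (-21/41, -50/41).
The Hessian has f_{xx} = -8, f_{uu} = 2, f_{xu} = 5, giving D = -41 < 0, so the point is a saddle point.
f(-21/41, -50/41) = 100/41.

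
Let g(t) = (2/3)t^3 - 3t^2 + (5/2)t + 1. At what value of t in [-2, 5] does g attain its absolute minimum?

The derivative is 2t^2 - 6t + 5/2, which vanishes at t = 1/2 and t = 5/2.
Evaluating at the critical points and endpoints: g(-2) = -64/3; g(1/2) = 19/12; g(5/2) = -13/12; g(5) = 131/6.
So the minimum is g(-2) = -64/3.

-2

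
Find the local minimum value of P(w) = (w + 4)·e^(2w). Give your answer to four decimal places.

By the product rule, P'(w) = (2w + 9)·e^(2w). Since e^(2w) > 0, the only critical point is w = -9/2.
P''(-9/2) has the same sign as 2 > 0, so this is a local minimum.
P(-9/2) = (-1/2)·e^(-9) ≈ -0.0001.

-0.0001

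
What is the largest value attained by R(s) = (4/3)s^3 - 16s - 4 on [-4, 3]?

Differentiating, R'(s) = 4s^2 - 16; which vanishes at s = -2 and s = 2.
Evaluating at the critical points and endpoints: R(-4) = -76/3, R(-2) = 52/3, R(2) = -76/3, R(3) = -16.
Hence the absolute maximum is 52/3 at s = -2.

52/3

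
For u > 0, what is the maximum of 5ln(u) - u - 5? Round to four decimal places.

-1.9528

P'(u) = 5/u − 1 = 0 gives u = 5.
P''(u) = -5/u², which is negative for u > 0, so this is a local maximum.
P(5) = 5·ln(5) - 5 - 5 ≈ -1.9528.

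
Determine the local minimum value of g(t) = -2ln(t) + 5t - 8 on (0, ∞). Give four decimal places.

-4.1674

g'(t) = -2/t + 5 = 0 gives t = 2/5.
g''(t) = 2/t², which is positive for t > 0, so this is a local minimum.
g(2/5) = -2·ln(2/5) + 2 - 8 ≈ -4.1674.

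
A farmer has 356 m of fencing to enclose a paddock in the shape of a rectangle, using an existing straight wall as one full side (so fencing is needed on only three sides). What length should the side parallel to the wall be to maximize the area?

178

Let the sides perpendicular to the wall have length x and the parallel side y, so 2x + y = 356 and the area is A = xy = x(356 − 2x).
A'(x) = 356 − 4x = 0 gives x = 89, and A''(x) = −4 < 0 confirms a maximum.
Then y = 356 − 2·89 = 178 and A = 15842.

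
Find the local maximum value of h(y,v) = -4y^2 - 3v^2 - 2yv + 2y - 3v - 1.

∂h/∂y = -8y - 2v + 2 = 0 and ∂h/∂v = -2y - 6v - 3 = 0, so (y, v) = (9/22, -7/11).
The Hessian has h_{yy} = -8, h_{vv} = -6, h_{yv} = -2, giving D = 44 > 0 with h_{yy} < 0, so the point is a local maximum.
h(9/22, -7/11) = 4/11.

4/11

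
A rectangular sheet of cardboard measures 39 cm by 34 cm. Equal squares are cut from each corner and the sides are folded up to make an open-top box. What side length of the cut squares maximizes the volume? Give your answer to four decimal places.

With cut size x, the volume is V(x) = x(39 − 2x)(34 − 2x) for 0 < x < 17.
V'(x) = 12x^2 − 292x + 1326. Setting V'(x) = 0 gives x ≈ 6.0407 (the root in (0, 17)).
V''(x) = 24x − 292 is negative there, so this is the maximum; V ≈ 3564.1219.

6.0407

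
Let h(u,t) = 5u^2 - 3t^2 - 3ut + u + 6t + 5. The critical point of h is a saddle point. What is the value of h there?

∂h/∂u = 10u - 3t + 1 = 0 and ∂h/∂t = -3u - 6t + 6 = 0, so (u, t) = (4/23, 21/23).
The Hessian has h_{uu} = 10, h_{tt} = -6, h_{ut} = -3, giving D = -69 < 0, so the point is a saddle point.
h(4/23, 21/23) = 180/23.

180/23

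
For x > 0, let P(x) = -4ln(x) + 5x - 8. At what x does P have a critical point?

P'(x) = -4/x + 5 = 0 gives x = 4/5.
P''(x) = 4/x², which is positive for x > 0, so this is a local minimum.
P(4/5) = -4·ln(4/5) + 4 - 8 ≈ -3.1074.

4/5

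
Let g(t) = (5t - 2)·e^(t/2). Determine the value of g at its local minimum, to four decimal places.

-4.4933

Differentiating with the product rule gives g'(t) = ((5/2)t + 4)·e^(t/2). Since e^(t/2) > 0, the only critical point is t = -8/5.
g''(-8/5) has the same sign as 5/2 > 0, so this is a local minimum.
g(-8/5) = (-10)·e^(-4/5) ≈ -4.4933.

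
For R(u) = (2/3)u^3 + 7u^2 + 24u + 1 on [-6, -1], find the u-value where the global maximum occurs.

R'(u) = 2u^2 + 14u + 24, which vanishes at u = -4 and u = -3.
Evaluating at the critical points and endpoints: R(-6) = -35, R(-4) = -77/3, R(-3) = -26, R(-1) = -50/3.
Hence the absolute maximum is -50/3 at u = -1.

-1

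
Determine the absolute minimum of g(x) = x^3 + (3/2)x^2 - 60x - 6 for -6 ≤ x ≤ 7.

-158

The derivative is 3x^2 + 3x - 60, which vanishes at x = -5 and x = 4.
Compare values at every candidate in [-6, 7]: g(-6) = 192, g(-5) = 413/2, g(4) = -158, g(7) = -19/2.
Hence the absolute minimum is -158 at x = 4.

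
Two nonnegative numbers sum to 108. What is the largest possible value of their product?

2916

With x + y = 108, the product is P(x) = x(108 − x).
P'(x) = 108 − 2x = 0 gives x = 54; P'' = −2 < 0, so this is the maximum.
P = 54·54 = 2916.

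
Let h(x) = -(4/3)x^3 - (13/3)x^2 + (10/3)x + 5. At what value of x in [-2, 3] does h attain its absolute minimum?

3

The derivative is -4x^2 - (26/3)x + 10/3, whose only zero in [-2, 3] is x = 1/3.
Evaluating at the critical points and endpoints: h(-2) = -25/3,  h(1/3) = 452/81,  h(3) = -60.
Hence the absolute minimum is -60 at x = 3.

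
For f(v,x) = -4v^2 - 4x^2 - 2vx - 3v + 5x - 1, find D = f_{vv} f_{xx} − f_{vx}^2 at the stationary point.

60

∂f/∂v = -8v - 2x - 3 = 0 and ∂f/∂x = -2v - 8x + 5 = 0, so (v, x) = (-17/30, 23/30).
The Hessian has f_{vv} = -8, f_{xx} = -8, f_{vx} = -2, giving D = 60 > 0 with f_{vv} < 0, so the point is a local maximum.
D = (-8)·(-8) − (-2)^2 = 60.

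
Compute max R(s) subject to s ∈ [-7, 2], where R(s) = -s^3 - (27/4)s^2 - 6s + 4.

R'(s) = -3s^2 - (27/2)s - 6, which vanishes at s = -4 and s = -1/2.
Candidates: R(-7) = 233/4, R(-4) = -16, R(-1/2) = 87/16, R(2) = -43.
So the maximum is R(-7) = 233/4.

233/4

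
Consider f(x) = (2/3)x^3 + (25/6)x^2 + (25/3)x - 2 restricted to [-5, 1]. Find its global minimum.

-137/6

f'(x) = 2x^2 + (25/3)x + 25/3, which vanishes at x = -5/2 and x = -5/3.
Compare values at every candidate in [-5, 1]: f(-5) = -137/6; f(-5/2) = -173/24; f(-5/3) = -1199/162; f(1) = 67/6.
The minimum over the interval is -137/6, attained at x = -5.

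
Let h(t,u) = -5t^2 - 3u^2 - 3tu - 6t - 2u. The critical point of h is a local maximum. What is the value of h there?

∂h/∂t = -10t - 3u - 6 = 0 and ∂h/∂u = -3t - 6u - 2 = 0, so (t, u) = (-10/17, -2/51).
The Hessian has h_{tt} = -10, h_{uu} = -6, h_{tu} = -3, giving D = 51 > 0 with h_{tt} < 0, so the point is a local maximum.
h(-10/17, -2/51) = 92/51.

92/51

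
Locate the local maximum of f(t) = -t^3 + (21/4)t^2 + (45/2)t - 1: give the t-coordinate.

f'(t) = -3t^2 + (21/2)t + 45/2 = 0 at t = -3/2, 5.
f''(t) = -6t + 21/2. f''(-3/2) = 39/2 > 0 ⇒ local minimum; f''(5) = -39/2 < 0 ⇒ local maximum.
So the local maximum value is f(5) = 471/4.

5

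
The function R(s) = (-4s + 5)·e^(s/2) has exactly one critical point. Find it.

-3/4

R'(s) = (-4)·e^(s/2) + (-4s + 5)·(1/2)·e^(s/2) = (-2s - 3/2)·e^(s/2). Since e^(s/2) > 0, the only critical point is s = -3/4.
R''(-3/4) has the same sign as -2 < 0, so this is a local maximum.
R(-3/4) = (8)·e^(-3/8) ≈ 5.4983.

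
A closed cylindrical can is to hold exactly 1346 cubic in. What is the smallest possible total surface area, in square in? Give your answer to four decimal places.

674.8562

With radius r and height h, πr²h = 1346 so h = 1346/(πr²), and S(r) = 2πr² + 2πrh = 2πr² + 2·1346/r.
S'(r) = 4πr − 2·1346/r² = 0 ⇒ r³ = 1346/(2π), so r ≈ 5.9835 and h = 2r ≈ 11.9670.
S''(r) = 4π + 4·1346/r³ > 0, so this is the minimum; S ≈ 674.8562.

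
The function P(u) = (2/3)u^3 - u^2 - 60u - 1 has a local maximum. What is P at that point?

P'(u) = 2u^2 - 2u - 60 = 0 at u = -5, 6.
Since P''(u) = 4u - 2, we get P''(-5) = -22 < 0 ⇒ local maximum; P''(6) = 22 > 0 ⇒ local minimum.
The local maximum is P(-5) = 572/3.

572/3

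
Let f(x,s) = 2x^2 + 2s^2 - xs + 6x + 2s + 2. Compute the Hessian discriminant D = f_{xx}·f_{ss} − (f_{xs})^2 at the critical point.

∂f/∂x = 4x - s + 6 = 0 and ∂f/∂s = -x + 4s + 2 = 0, so (x, s) = (-26/15, -14/15).
The Hessian has f_{xx} = 4, f_{ss} = 4, f_{xs} = -1, giving D = 15 > 0 with f_{xx} > 0, so the point is a local minimum.
D = (4)·(4) − (-1)^2 = 15.

15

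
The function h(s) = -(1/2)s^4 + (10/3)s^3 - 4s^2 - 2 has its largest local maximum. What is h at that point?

h'(s) = -2s^3 + 10s^2 - 8s. Setting h'(s) = 0 gives s ∈ {0, 1, 4}.
Since h''(s) = -6s^2 + 20s - 8, we get h''(0) = -8 < 0 ⇒ local maximum; h''(1) = 6 > 0 ⇒ local minimum; h''(4) = -24 < 0 ⇒ local maximum.
The largest local maximum is h(4) = 58/3.

58/3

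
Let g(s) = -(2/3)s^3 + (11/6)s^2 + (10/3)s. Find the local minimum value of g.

-98/81

g'(s) = -2s^2 + (11/3)s + 10/3 = 0 at s = -2/3, 5/2.
Since g''(s) = -4s + 11/3, we get g''(-2/3) = 19/3 > 0 ⇒ local minimum; g''(5/2) = -19/3 < 0 ⇒ local maximum.
So the local minimum value is g(-2/3) = -98/81.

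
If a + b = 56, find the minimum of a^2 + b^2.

With a + b = 56, a^2 + b^2 = a^2 + (56 − a)^2.
The derivative 2a − 2(56 − a) = 4a − 112 vanishes at a = 28; second derivative 4 > 0, a minimum.
The minimum is 2·(28)^2 = 1568.

1568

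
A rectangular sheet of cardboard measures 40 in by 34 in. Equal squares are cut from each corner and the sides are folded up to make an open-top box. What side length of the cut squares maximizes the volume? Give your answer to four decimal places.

6.1062

With cut size x, the volume is V(x) = x(40 − 2x)(34 − 2x) for 0 < x < 17.
V'(x) = 12x^2 − 296x + 1360. Setting V'(x) = 0 gives x ≈ 6.1062 (the root in (0, 17)).
V''(x) = 24x − 296 is negative there, so this is the maximum; V ≈ 3696.8468.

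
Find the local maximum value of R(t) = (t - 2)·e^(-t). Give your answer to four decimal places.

0.0498

By the product rule, R'(t) = (-t + 3)·e^(-t). Since e^(-t) > 0, the only critical point is t = 3.
R''(3) has the same sign as -1 < 0, so this is a local maximum.
R(3) = (1)·e^(-3) ≈ 0.0498.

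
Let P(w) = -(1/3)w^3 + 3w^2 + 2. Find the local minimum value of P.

2

P'(w) = -w^2 + 6w = 0 at w = 0, 6.
Since P''(w) = -2w + 6, we get P''(0) = 6 > 0 ⇒ local minimum; P''(6) = -6 < 0 ⇒ local maximum.
Thus P has its local minimum at w = 0, with value 2.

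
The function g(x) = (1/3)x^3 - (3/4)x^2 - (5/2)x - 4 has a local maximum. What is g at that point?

Critical points: g'(x) = x^2 - (3/2)x - 5/2 vanishes at x = -1, 5/2.
Second-derivative test with g''(x) = 2x - 3/2: g''(-1) = -7/2 < 0 ⇒ local maximum; g''(5/2) = 7/2 > 0 ⇒ local minimum.
So the local maximum value is g(-1) = -31/12.

-31/12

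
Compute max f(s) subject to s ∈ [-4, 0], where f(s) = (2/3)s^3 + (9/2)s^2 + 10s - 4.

The derivative is 2s^2 + 9s + 10, which vanishes at s = -5/2 and s = -2.
Compare values at every candidate in [-4, 0]: f(-4) = -44/3; f(-5/2) = -271/24; f(-2) = -34/3; f(0) = -4.
Hence the absolute maximum is -4 at s = 0.

-4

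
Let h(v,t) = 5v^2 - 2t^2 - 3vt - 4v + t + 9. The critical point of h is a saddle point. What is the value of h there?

∂h/∂v = 10v - 3t - 4 = 0 and ∂h/∂t = -3v - 4t + 1 = 0, so (v, t) = (19/49, -2/49).
The Hessian has h_{vv} = 10, h_{tt} = -4, h_{vt} = -3, giving D = -49 < 0, so the point is a saddle point.
h(19/49, -2/49) = 402/49.

402/49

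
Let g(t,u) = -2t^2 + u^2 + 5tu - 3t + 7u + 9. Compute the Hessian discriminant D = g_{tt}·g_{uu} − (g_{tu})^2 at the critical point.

∂g/∂t = -4t + 5u - 3 = 0 and ∂g/∂u = 5t + 2u + 7 = 0, so (t, u) = (-41/33, -13/33).
The Hessian has g_{tt} = -4, g_{uu} = 2, g_{tu} = 5, giving D = -33 < 0, so the point is a saddle point.
D = (-4)·(2) − (5)^2 = -33.

-33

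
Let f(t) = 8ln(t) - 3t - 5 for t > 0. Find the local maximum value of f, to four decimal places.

f'(t) = 8/t − 3 = 0 gives t = 8/3.
f''(t) = -8/t², which is negative for t > 0, so this is a local maximum.
f(8/3) = 8·ln(8/3) - 8 - 5 ≈ -5.1534.

-5.1534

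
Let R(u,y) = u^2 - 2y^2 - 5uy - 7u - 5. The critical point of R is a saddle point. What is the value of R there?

-263/33

∂R/∂u = 2u - 5y - 7 = 0 and ∂R/∂y = -5u - 4y = 0, so (u, y) = (28/33, -35/33).
The Hessian has R_{uu} = 2, R_{yy} = -4, R_{uy} = -5, giving D = -33 < 0, so the point is a saddle point.
R(28/33, -35/33) = -263/33.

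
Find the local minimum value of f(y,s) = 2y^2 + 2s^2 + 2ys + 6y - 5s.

-91/6

∂f/∂y = 4y + 2s + 6 = 0 and ∂f/∂s = 2y + 4s - 5 = 0, so (y, s) = (-17/6, 8/3).
The Hessian has f_{yy} = 4, f_{ss} = 4, f_{ys} = 2, giving D = 12 > 0 with f_{yy} > 0, so the point is a local minimum.
f(-17/6, 8/3) = -91/6.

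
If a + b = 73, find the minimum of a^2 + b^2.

With a + b = 73, a^2 + b^2 = a^2 + (73 − a)^2.
The derivative 2a − 2(73 − a) = 4a − 146 vanishes at a = 73/2; second derivative 4 > 0, a minimum.
The minimum is 2·(73/2)^2 = 5329/2.

5329/2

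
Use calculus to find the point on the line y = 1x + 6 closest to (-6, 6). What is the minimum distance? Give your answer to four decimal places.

4.2426

Minimize D(x)^2 = (x + 6)^2 + (x)^2.
d/dx[D^2] = 2(x + 6) + 2·1·(x) = 0 ⇒ x = -3.
Then y = 3 and the distance is √(18) ≈ 4.2426.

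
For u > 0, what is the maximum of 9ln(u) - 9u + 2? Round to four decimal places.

-7.0000

R'(u) = 9/u − 9 = 0 gives u = 1.
R''(u) = -9/u², which is negative for u > 0, so this is a local maximum.
R(1) = 9·ln(1) - 9 + 2 ≈ -7.0000.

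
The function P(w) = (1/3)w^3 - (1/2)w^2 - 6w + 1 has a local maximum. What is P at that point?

25/3

P'(w) = w^2 - w - 6. Setting P'(w) = 0 gives w ∈ {-2, 3}.
Since P''(w) = 2w - 1, we get P''(-2) = -5 < 0 ⇒ local maximum; P''(3) = 5 > 0 ⇒ local minimum.
The local maximum is P(-2) = 25/3.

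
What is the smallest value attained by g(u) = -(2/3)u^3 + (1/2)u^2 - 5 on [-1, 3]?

The derivative is -2u^2 + u, which vanishes at u = 0 and u = 1/2.
Candidates: g(-1) = -23/6, g(0) = -5, g(1/2) = -119/24, g(3) = -37/2.
So the minimum is g(3) = -37/2.

-37/2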